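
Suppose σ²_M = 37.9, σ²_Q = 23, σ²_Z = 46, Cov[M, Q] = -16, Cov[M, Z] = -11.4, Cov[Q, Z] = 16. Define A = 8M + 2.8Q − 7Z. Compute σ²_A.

σ²_A = 4792.72

σ²_A = a²·σ²_M + b²·σ²_Q + c²·σ²_Z + 2ab·Cov[M, Q] + 2ac·Cov[M, Z] + 2bc·Cov[Q, Z], with a = 8, b = 2.8, c = -7.
= 2425.6 + 180.32 + 2254 + (-716.8) + 1276.8 + (-627.2)
= 4792.72.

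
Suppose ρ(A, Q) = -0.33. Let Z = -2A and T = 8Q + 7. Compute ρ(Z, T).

ρ(Z, T) = 0.33

Linear rescalings preserve |correlation|; the slopes -2 and 8 have opposite signs, so the correlation flips sign: ρ(Z, T) = −ρ(A, Q) = 0.33.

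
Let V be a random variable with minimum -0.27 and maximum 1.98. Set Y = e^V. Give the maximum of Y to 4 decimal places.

e^V is increasing on this domain, so max(Y) comes from max(V) = 1.98: max(Y) = exp(1.98) ≈ 7.2427.

max(Y) = 7.2427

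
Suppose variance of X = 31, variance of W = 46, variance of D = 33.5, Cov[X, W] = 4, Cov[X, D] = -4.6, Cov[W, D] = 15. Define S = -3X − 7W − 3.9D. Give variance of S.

variance of S = a²·variance of X + b²·variance of W + c²·variance of D + 2ab·Cov[X, W] + 2ac·Cov[X, D] + 2bc·Cov[W, D], with a = -3, b = -7, c = -3.9.
= 279 + 2254 + 509.535 + 168 + (-107.64) + 819
= 3921.895.

variance of S = 3921.895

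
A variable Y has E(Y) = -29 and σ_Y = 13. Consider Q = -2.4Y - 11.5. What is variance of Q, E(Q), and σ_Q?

Q = -2.4Y - 11.5 is linear with a = -2.4, b = -11.5.
variance of Y = 13² = 169.
variance of Q = a²·variance of Y = (-2.4)²·169 = 973.44 (the additive constant -11.5 does not affect variance).
E(Q) = a·E(Y) + b = (-2.4)·(-29) + (-11.5) = 58.1.
σ_Q = |a|·σ_Y = |-2.4|·13 = 31.2.

variance of Q = 973.44, E(Q) = 58.1, σ_Q = 31.2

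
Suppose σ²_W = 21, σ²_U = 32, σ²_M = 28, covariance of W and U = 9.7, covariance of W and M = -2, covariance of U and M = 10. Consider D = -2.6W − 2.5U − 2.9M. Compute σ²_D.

σ²_D = 818.38

σ²_D = a²·σ²_W + b²·σ²_U + c²·σ²_M + 2ab·covariance of W and U + 2ac·covariance of W and M + 2bc·covariance of U and M, with a = -2.6, b = -2.5, c = -2.9.
= 141.96 + 200 + 235.48 + 126.1 + (-30.16) + 145
= 818.38.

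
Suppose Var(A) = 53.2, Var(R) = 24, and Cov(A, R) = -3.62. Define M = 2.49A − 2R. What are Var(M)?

Var(M) = 461.90052

Var(M) = a²·Var(A) + b²·Var(R) + 2ab·Cov(A, R) with a = 2.49, b = -2.
= 2.49²·53.2 + (-2)²·24 + 2·2.49·(-2)·(-3.62)
= 329.84532 + 96 + 36.0552 = 461.90052.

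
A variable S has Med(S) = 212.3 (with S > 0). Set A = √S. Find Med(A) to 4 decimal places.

Med(A) = 14.5705

√S is monotone on this domain, so Med(A) = √(212.3) ≈ 14.5705.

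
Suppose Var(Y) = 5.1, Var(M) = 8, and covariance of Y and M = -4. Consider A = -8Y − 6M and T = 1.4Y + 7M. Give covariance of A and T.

covariance of A and T = -135.52

By bilinearity, covariance of A and T = ac·Var(Y) + bd·Var(M) + (ad+bc)·covariance of Y and M, with a=-8, b=-6, c=1.4, d=7.
ac·Var(Y) = (-8)·1.4·5.1 = -57.12
bd·Var(M) = (-6)·7·8 = -336
(ad+bc)·covariance of Y and M = (-64.4)·(-4) = 257.6
covariance of A and T = -57.12 + (-336) + 257.6 = -135.52.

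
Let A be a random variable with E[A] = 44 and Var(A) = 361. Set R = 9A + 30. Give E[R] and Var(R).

R = 9A + 30 is linear with a = 9, b = 30.
E[R] = a·E[A] + b = 9·44 + 30 = 426.
Var(R) = a²·Var(A) = 9²·361 = 29241 (the additive constant 30 does not affect variance).

E[R] = 426, Var(R) = 29241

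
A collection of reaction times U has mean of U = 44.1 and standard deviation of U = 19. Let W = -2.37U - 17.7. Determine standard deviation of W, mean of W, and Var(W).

W = -2.37U - 17.7 is linear with a = -2.37, b = -17.7.
standard deviation of W = |a|·standard deviation of U = |-2.37|·19 = 45.03.
mean of W = a·mean of U + b = (-2.37)·44.1 + (-17.7) = -122.217.
Var(U) = 19² = 361.
Var(W) = a²·Var(U) = (-2.37)²·361 = 2027.7009 (the additive constant -17.7 does not affect variance).

standard deviation of W = 45.03, mean of W = -122.217, Var(W) = 2027.7009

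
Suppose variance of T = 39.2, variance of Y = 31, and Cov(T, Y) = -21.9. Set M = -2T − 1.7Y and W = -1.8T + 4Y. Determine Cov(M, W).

By bilinearity, Cov(M, W) = ac·variance of T + bd·variance of Y + (ad+bc)·Cov(T, Y), with a=-2, b=-1.7, c=-1.8, d=4.
ac·variance of T = (-2)·(-1.8)·39.2 = 141.12
bd·variance of Y = (-1.7)·4·31 = -210.8
(ad+bc)·Cov(T, Y) = (-4.94)·(-21.9) = 108.186
Cov(M, W) = 141.12 + (-210.8) + 108.186 = 38.506.

Cov(M, W) = 38.506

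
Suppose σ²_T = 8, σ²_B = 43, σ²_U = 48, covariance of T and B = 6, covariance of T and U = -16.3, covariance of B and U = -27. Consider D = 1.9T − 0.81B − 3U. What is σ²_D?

σ²_D = 525.2243

σ²_D = a²·σ²_T + b²·σ²_B + c²·σ²_U + 2ab·covariance of T and B + 2ac·covariance of T and U + 2bc·covariance of B and U, with a = 1.9, b = -0.81, c = -3.
= 28.88 + 28.2123 + 432 + (-18.468) + 185.82 + (-131.22)
= 525.2243.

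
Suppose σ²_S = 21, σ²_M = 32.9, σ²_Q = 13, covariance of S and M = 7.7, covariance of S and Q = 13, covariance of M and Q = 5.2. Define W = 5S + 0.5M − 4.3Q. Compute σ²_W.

σ²_W = 230.735

σ²_W = a²·σ²_S + b²·σ²_M + c²·σ²_Q + 2ab·covariance of S and M + 2ac·covariance of S and Q + 2bc·covariance of M and Q, with a = 5, b = 0.5, c = -4.3.
= 525 + 8.225 + 240.37 + 38.5 + (-559) + (-22.36)
= 230.735.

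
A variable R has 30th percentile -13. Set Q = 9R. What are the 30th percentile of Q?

30th percentile of Q = -117

Since a = 9 > 0 the transformation is increasing, so the 30th percentile of Q = a·(P_{30} of R) + b = 9·(-13) = -117.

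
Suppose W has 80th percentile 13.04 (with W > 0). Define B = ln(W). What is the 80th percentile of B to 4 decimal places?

ln(W) is increasing, so P_{80}(B) = g(P_{80}(W)) ≈ 2.568.

80th percentile of B = 2.568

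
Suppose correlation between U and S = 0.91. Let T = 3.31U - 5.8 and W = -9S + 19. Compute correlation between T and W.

correlation between T and W = -0.91

Linear rescalings preserve |correlation|; the slopes 3.31 and -9 have opposite signs, so the correlation flips sign: correlation between T and W = −correlation between U and S = -0.91.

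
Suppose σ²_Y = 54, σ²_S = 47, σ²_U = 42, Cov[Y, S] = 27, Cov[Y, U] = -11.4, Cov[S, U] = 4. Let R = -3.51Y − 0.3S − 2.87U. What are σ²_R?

σ²_R = 849.53484

σ²_R = a²·σ²_Y + b²·σ²_S + c²·σ²_U + 2ab·Cov[Y, S] + 2ac·Cov[Y, U] + 2bc·Cov[S, U], with a = -3.51, b = -0.3, c = -2.87.
= 665.2854 + 4.23 + 345.9498 + 56.862 + (-229.68036) + 6.888
= 849.53484.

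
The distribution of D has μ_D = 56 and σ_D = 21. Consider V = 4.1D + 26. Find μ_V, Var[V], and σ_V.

V = 4.1D + 26 is linear with a = 4.1, b = 26.
μ_V = a·μ_D + b = 4.1·56 + 26 = 255.6.
Var[D] = 21² = 441.
Var[V] = a²·Var[D] = 4.1²·441 = 7413.21 (the additive constant 26 does not affect variance).
σ_V = |a|·σ_D = |4.1|·21 = 86.1.

μ_V = 255.6, Var[V] = 7413.21, σ_V = 86.1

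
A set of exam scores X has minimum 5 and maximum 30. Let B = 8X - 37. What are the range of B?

Range(B) = 200

Range of X = 30 − 5 = 25.
Range(B) = |a|·Range(X) = |8|·25 = 200.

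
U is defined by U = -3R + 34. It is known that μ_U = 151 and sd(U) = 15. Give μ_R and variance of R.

From U = -3R + 34: μ_U = a·μ_R + b, so μ_R = (μ_U − b)/a = (151 − 34)/(-3) = -39.
variance of U = 15² = 225.
variance of U = a²·variance of R, so variance of R = 225/(-3)² = 25.

μ_R = -39, variance of R = 25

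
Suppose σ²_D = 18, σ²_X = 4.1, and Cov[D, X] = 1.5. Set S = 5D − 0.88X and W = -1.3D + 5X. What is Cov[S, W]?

By bilinearity, Cov[S, W] = ac·σ²_D + bd·σ²_X + (ad+bc)·Cov[D, X], with a=5, b=-0.88, c=-1.3, d=5.
ac·σ²_D = 5·(-1.3)·18 = -117
bd·σ²_X = (-0.88)·5·4.1 = -18.04
(ad+bc)·Cov[D, X] = (26.144)·1.5 = 39.216
Cov[S, W] = -117 + (-18.04) + 39.216 = -95.824.

Cov[S, W] = -95.824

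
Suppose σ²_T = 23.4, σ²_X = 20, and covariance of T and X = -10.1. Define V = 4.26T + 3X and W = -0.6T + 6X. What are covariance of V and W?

covariance of V and W = 60.2136

By bilinearity, covariance of V and W = ac·σ²_T + bd·σ²_X + (ad+bc)·covariance of T and X, with a=4.26, b=3, c=-0.6, d=6.
ac·σ²_T = 4.26·(-0.6)·23.4 = -59.8104
bd·σ²_X = 3·6·20 = 360
(ad+bc)·covariance of T and X = (23.76)·(-10.1) = -239.976
covariance of V and W = -59.8104 + 360 + (-239.976) = 60.2136.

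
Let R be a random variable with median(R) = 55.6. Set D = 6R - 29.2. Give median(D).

median(D) = 304.4

A linear map preserves order up to sign, so median(D) = a·median(R) + b = 6·55.6 + (-29.2) = 304.4.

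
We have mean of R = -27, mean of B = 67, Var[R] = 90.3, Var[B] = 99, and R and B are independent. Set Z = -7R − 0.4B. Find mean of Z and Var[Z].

mean of Z = 162.2, Var[Z] = 4440.54

mean of Z = (-7)·mean of R + (-0.4)·mean of B = (-7)·(-27) + (-0.4)·67 = 162.2.
Var[Z] = a²·Var[R] + b²·Var[B] + 2ab·Cov[R, B] with a = -7, b = -0.4.
Independence gives Cov[R, B] = 0.
= (-7)²·90.3 + (-0.4)²·99 + 2·(-7)·(-0.4)·0
= 4424.7 + 15.84 + 0 = 4440.54.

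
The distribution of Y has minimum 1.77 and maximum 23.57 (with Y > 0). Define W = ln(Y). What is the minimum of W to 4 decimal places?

ln(Y) is increasing on this domain, so min(W) comes from min(Y) = 1.77: min(W) = ln(1.77) ≈ 0.571.

min(W) = 0.571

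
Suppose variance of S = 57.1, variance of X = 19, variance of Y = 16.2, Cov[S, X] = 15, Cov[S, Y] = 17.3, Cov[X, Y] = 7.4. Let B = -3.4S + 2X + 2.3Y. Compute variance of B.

variance of B = a²·variance of S + b²·variance of X + c²·variance of Y + 2ab·Cov[S, X] + 2ac·Cov[S, Y] + 2bc·Cov[X, Y], with a = -3.4, b = 2, c = 2.3.
= 660.076 + 76 + 85.698 + (-204) + (-270.572) + 68.08
= 415.282.

variance of B = 415.282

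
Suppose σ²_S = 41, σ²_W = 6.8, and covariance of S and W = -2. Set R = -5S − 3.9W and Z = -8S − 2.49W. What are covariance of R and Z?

covariance of R and Z = 1618.7348

By bilinearity, covariance of R and Z = ac·σ²_S + bd·σ²_W + (ad+bc)·covariance of S and W, with a=-5, b=-3.9, c=-8, d=-2.49.
ac·σ²_S = (-5)·(-8)·41 = 1640
bd·σ²_W = (-3.9)·(-2.49)·6.8 = 66.0348
(ad+bc)·covariance of S and W = (43.65)·(-2) = -87.3
covariance of R and Z = 1640 + 66.0348 + (-87.3) = 1618.7348.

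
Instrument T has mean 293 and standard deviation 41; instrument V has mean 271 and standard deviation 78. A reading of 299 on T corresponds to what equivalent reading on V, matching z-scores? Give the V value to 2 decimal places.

V = 282.41

z = (299 − 293)/41 ≈ 0.1463.
V = 271 + z·78 = 271 + (299 − 293)·78/41 ≈ 282.41.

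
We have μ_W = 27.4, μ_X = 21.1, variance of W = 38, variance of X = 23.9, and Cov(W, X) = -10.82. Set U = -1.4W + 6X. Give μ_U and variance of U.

μ_U = (-1.4)·μ_W + 6·μ_X = (-1.4)·27.4 + 6·21.1 = 88.24.
variance of U = a²·variance of W + b²·variance of X + 2ab·Cov(W, X) with a = -1.4, b = 6.
= (-1.4)²·38 + 6²·23.9 + 2·(-1.4)·6·(-10.82)
= 74.48 + 860.4 + 181.776 = 1116.656.

μ_U = 88.24, variance of U = 1116.656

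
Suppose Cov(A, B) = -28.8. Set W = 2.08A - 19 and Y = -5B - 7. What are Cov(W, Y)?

Cov(W, Y) = a·c·Cov(A, B) = 2.08·(-5)·(-28.8) = 299.52. Additive constants drop out.

Cov(W, Y) = 299.52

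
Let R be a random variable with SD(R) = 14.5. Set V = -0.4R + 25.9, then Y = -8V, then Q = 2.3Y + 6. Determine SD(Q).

SD(V) = |-0.4|·14.5 = 5.8.
SD(Y) = |-8|·5.8 = 46.4.
SD(Q) = |2.3|·46.4 = 106.72.

SD(Q) = 106.72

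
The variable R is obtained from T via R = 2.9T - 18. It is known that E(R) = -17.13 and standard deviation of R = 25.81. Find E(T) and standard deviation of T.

E(T) = 0.3, standard deviation of T = 8.9

From R = 2.9T - 18: E(R) = a·E(T) + b, so E(T) = (E(R) − b)/a = (-17.13 − (-18))/2.9 = 0.3.
standard deviation of R = |a|·standard deviation of T, so standard deviation of T = 25.81/|2.9| = 8.9.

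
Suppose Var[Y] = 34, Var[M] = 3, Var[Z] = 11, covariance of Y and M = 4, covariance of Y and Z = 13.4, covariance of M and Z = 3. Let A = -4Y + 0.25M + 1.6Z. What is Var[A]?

Var[A] = a²·Var[Y] + b²·Var[M] + c²·Var[Z] + 2ab·covariance of Y and M + 2ac·covariance of Y and Z + 2bc·covariance of M and Z, with a = -4, b = 0.25, c = 1.6.
= 544 + 0.1875 + 28.16 + (-8) + (-171.52) + 2.4
= 395.2275.

Var[A] = 395.2275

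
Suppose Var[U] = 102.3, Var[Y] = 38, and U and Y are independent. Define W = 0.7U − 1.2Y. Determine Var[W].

Var[W] = 104.847

Var[W] = a²·Var[U] + b²·Var[Y] + 2ab·Cov(U, Y) with a = 0.7, b = -1.2.
Independence gives Cov(U, Y) = 0.
= 0.7²·102.3 + (-1.2)²·38 + 2·0.7·(-1.2)·0
= 50.127 + 54.72 + 0 = 104.847.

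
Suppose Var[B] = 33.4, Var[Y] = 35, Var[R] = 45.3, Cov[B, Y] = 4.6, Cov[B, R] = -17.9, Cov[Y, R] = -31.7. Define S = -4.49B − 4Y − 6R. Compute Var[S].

Var[S] = 543.32734

Var[S] = a²·Var[B] + b²·Var[Y] + c²·Var[R] + 2ab·Cov[B, Y] + 2ac·Cov[B, R] + 2bc·Cov[Y, R], with a = -4.49, b = -4, c = -6.
= 673.34734 + 560 + 1630.8 + 165.232 + (-964.452) + (-1521.6)
= 543.32734.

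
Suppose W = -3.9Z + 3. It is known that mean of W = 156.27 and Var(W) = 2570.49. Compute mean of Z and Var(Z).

From W = -3.9Z + 3: mean of W = a·mean of Z + b, so mean of Z = (mean of W − b)/a = (156.27 − 3)/(-3.9) = -39.3.
Var(W) = a²·Var(Z), so Var(Z) = 2570.49/(-3.9)² = 169.

mean of Z = -39.3, Var(Z) = 169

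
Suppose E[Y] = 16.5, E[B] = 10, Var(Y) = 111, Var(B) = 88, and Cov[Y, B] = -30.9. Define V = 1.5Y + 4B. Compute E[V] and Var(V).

E[V] = 64.75, Var(V) = 1286.95

E[V] = 1.5·E[Y] + 4·E[B] = 1.5·16.5 + 4·10 = 64.75.
Var(V) = a²·Var(Y) + b²·Var(B) + 2ab·Cov[Y, B] with a = 1.5, b = 4.
= 1.5²·111 + 4²·88 + 2·1.5·4·(-30.9)
= 249.75 + 1408 + (-370.8) = 1286.95.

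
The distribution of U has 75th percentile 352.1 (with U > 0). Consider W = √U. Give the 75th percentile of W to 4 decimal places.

75th percentile of W = 18.7643

√U is increasing, so P_{75}(W) = g(P_{75}(U)) ≈ 18.7643.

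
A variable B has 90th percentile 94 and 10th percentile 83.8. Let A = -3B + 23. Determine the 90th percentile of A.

Since a = -3 < 0 the transformation is decreasing, reversing order: the 90th percentile of A corresponds to the 10th percentile of B.
So P_{90}(A) = a·P_{10}(B) + b = (-3)·83.8 + 23 = -228.4.

90th percentile of A = -228.4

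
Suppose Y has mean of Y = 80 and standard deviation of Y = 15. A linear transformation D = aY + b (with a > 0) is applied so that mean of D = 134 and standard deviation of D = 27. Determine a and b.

a = 1.8, b = -10

standard deviation of D = a·standard deviation of Y (a > 0), so a = 27/15 = 1.8.
mean of D = a·mean of Y + b, so b = 134 − 1.8·80 = -10.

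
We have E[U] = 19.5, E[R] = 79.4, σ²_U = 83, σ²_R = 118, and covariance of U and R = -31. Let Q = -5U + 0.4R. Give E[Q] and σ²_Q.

E[Q] = (-5)·E[U] + 0.4·E[R] = (-5)·19.5 + 0.4·79.4 = -65.74.
σ²_Q = a²·σ²_U + b²·σ²_R + 2ab·covariance of U and R with a = -5, b = 0.4.
= (-5)²·83 + 0.4²·118 + 2·(-5)·0.4·(-31)
= 2075 + 18.88 + 124 = 2217.88.

E[Q] = -65.74, σ²_Q = 2217.88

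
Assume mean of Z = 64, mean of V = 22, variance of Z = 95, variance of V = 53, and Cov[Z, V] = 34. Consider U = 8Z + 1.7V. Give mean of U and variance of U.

mean of U = 549.4, variance of U = 7157.97

mean of U = 8·mean of Z + 1.7·mean of V = 8·64 + 1.7·22 = 549.4.
variance of U = a²·variance of Z + b²·variance of V + 2ab·Cov[Z, V] with a = 8, b = 1.7.
= 8²·95 + 1.7²·53 + 2·8·1.7·34
= 6080 + 153.17 + 924.8 = 7157.97.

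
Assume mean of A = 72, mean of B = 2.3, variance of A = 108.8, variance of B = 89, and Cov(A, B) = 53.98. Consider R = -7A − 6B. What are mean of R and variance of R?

mean of R = -517.8, variance of R = 13069.52

mean of R = (-7)·mean of A + (-6)·mean of B = (-7)·72 + (-6)·2.3 = -517.8.
variance of R = a²·variance of A + b²·variance of B + 2ab·Cov(A, B) with a = -7, b = -6.
= (-7)²·108.8 + (-6)²·89 + 2·(-7)·(-6)·53.98
= 5331.2 + 3204 + 4534.32 = 13069.52.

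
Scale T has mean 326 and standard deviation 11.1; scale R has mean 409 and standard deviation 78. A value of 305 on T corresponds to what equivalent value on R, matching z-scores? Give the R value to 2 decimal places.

z = (305 − 326)/11.1 ≈ -1.8919.
R = 409 + z·78 = 409 + (305 − 326)·78/11.1 ≈ 261.43.

R = 261.43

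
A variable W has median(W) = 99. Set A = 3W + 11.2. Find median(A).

A linear map preserves order up to sign, so median(A) = a·median(W) + b = 3·99 + 11.2 = 308.2.

median(A) = 308.2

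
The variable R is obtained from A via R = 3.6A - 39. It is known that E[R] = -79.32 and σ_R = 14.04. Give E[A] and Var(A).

From R = 3.6A - 39: E[R] = a·E[A] + b, so E[A] = (E[R] − b)/a = (-79.32 − (-39))/3.6 = -11.2.
Var(R) = 14.04² = 197.1216.
Var(R) = a²·Var(A), so Var(A) = 197.1216/3.6² = 15.21.

E[A] = -11.2, Var(A) = 15.21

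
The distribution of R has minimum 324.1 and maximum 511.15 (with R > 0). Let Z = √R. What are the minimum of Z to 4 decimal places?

min(Z) = 18.0028

√R is increasing on this domain, so min(Z) comes from min(R) = 324.1: min(Z) = √(324.1) ≈ 18.0028.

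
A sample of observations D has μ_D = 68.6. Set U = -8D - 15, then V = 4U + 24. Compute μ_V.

μ_U = (-8)·68.6 + (-15) = -563.8.
μ_V = 4·(-563.8) + 24 = -2231.2.

μ_V = -2231.2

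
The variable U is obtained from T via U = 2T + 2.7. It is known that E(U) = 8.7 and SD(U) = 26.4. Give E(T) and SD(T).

E(T) = 3, SD(T) = 13.2

From U = 2T + 2.7: E(U) = a·E(T) + b, so E(T) = (E(U) − b)/a = (8.7 − 2.7)/2 = 3.
SD(U) = |a|·SD(T), so SD(T) = 26.4/|2| = 13.2.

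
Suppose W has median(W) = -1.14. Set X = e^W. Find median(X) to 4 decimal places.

median(X) = 0.3198

e^W is monotone on this domain, so median(X) = exp(-1.14) ≈ 0.3198.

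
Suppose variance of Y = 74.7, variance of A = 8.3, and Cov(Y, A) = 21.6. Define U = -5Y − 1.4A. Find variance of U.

variance of U = a²·variance of Y + b²·variance of A + 2ab·Cov(Y, A) with a = -5, b = -1.4.
= (-5)²·74.7 + (-1.4)²·8.3 + 2·(-5)·(-1.4)·21.6
= 1867.5 + 16.268 + 302.4 = 2186.168.

variance of U = 2186.168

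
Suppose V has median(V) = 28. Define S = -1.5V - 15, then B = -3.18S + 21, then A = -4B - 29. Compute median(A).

median(A) = -838.04

median(S) = (-1.5)·28 + (-15) = -57.
median(B) = (-3.18)·(-57) + 21 = 202.26.
median(A) = (-4)·202.26 + (-29) = -838.04.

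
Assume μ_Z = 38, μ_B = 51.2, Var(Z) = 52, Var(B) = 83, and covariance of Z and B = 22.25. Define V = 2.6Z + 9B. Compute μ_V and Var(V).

μ_V = 559.6, Var(V) = 8115.82

μ_V = 2.6·μ_Z + 9·μ_B = 2.6·38 + 9·51.2 = 559.6.
Var(V) = a²·Var(Z) + b²·Var(B) + 2ab·covariance of Z and B with a = 2.6, b = 9.
= 2.6²·52 + 9²·83 + 2·2.6·9·22.25
= 351.52 + 6723 + 1041.3 = 8115.82.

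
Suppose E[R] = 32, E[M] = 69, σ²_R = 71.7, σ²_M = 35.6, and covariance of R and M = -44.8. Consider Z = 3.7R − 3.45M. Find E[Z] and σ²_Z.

E[Z] = -119.65, σ²_Z = 2549.046

E[Z] = 3.7·E[R] + (-3.45)·E[M] = 3.7·32 + (-3.45)·69 = -119.65.
σ²_Z = a²·σ²_R + b²·σ²_M + 2ab·covariance of R and M with a = 3.7, b = -3.45.
= 3.7²·71.7 + (-3.45)²·35.6 + 2·3.7·(-3.45)·(-44.8)
= 981.573 + 423.729 + 1143.744 = 2549.046.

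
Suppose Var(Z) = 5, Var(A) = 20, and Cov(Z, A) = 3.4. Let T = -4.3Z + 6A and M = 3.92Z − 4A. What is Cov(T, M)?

Cov(T, M) = -425.832

By bilinearity, Cov(T, M) = ac·Var(Z) + bd·Var(A) + (ad+bc)·Cov(Z, A), with a=-4.3, b=6, c=3.92, d=-4.
ac·Var(Z) = (-4.3)·3.92·5 = -84.28
bd·Var(A) = 6·(-4)·20 = -480
(ad+bc)·Cov(Z, A) = (40.72)·3.4 = 138.448
Cov(T, M) = -84.28 + (-480) + 138.448 = -425.832.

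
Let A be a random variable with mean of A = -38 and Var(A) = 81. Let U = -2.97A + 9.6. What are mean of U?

U = -2.97A + 9.6 is linear with a = -2.97, b = 9.6.
mean of U = a·mean of A + b = (-2.97)·(-38) + 9.6 = 122.46.

mean of U = 122.46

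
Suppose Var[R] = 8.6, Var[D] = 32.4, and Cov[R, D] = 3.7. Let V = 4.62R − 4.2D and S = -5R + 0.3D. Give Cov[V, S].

Cov[V, S] = -156.6558

By bilinearity, Cov[V, S] = ac·Var[R] + bd·Var[D] + (ad+bc)·Cov[R, D], with a=4.62, b=-4.2, c=-5, d=0.3.
ac·Var[R] = 4.62·(-5)·8.6 = -198.66
bd·Var[D] = (-4.2)·0.3·32.4 = -40.824
(ad+bc)·Cov[R, D] = (22.386)·3.7 = 82.8282
Cov[V, S] = -198.66 + (-40.824) + 82.8282 = -156.6558.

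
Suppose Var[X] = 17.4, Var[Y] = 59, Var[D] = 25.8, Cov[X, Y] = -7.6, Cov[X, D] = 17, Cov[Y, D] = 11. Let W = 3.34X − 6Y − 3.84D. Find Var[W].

Var[W] = 3073.96152

Var[W] = a²·Var[X] + b²·Var[Y] + c²·Var[D] + 2ab·Cov[X, Y] + 2ac·Cov[X, D] + 2bc·Cov[Y, D], with a = 3.34, b = -6, c = -3.84.
= 194.10744 + 2124 + 380.43648 + 304.608 + (-436.0704) + 506.88
= 3073.96152.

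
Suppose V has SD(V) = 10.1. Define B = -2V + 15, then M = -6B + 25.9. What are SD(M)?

SD(B) = |-2|·10.1 = 20.2.
SD(M) = |-6|·20.2 = 121.2.

SD(M) = 121.2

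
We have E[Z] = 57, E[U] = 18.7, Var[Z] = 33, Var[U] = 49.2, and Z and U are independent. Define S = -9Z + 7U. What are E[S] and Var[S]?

E[S] = -382.1, Var[S] = 5083.8

E[S] = (-9)·E[Z] + 7·E[U] = (-9)·57 + 7·18.7 = -382.1.
Var[S] = a²·Var[Z] + b²·Var[U] + 2ab·Cov(Z, U) with a = -9, b = 7.
Independence gives Cov(Z, U) = 0.
= (-9)²·33 + 7²·49.2 + 2·(-9)·7·0
= 2673 + 2410.8 + 0 = 5083.8.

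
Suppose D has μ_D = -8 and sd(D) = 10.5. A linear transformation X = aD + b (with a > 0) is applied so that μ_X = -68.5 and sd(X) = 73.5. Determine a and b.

a = 7, b = -12.5

sd(X) = a·sd(D) (a > 0), so a = 73.5/10.5 = 7.
μ_X = a·μ_D + b, so b = -68.5 − 7·(-8) = -12.5.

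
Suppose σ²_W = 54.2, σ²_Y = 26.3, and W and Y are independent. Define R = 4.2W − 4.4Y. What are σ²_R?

σ²_R = 1465.256

σ²_R = a²·σ²_W + b²·σ²_Y + 2ab·Cov(W, Y) with a = 4.2, b = -4.4.
Independence gives Cov(W, Y) = 0.
= 4.2²·54.2 + (-4.4)²·26.3 + 2·4.2·(-4.4)·0
= 956.088 + 509.168 + 0 = 1465.256.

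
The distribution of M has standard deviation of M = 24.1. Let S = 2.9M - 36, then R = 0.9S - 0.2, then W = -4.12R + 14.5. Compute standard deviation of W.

standard deviation of S = |2.9|·24.1 = 69.89.
standard deviation of R = |0.9|·69.89 = 62.901.
standard deviation of W = |-4.12|·62.901 = 259.15212.

standard deviation of W = 259.15212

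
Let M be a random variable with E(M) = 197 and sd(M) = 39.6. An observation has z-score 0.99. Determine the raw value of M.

M = E(M) + z·sd(M) = 197 + 0.99·39.6 = 236.204.

M = 236.204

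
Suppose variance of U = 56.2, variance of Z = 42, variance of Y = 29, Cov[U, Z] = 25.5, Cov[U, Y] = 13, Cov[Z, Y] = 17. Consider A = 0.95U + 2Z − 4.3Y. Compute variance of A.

variance of A = a²·variance of U + b²·variance of Z + c²·variance of Y + 2ab·Cov[U, Z] + 2ac·Cov[U, Y] + 2bc·Cov[Z, Y], with a = 0.95, b = 2, c = -4.3.
= 50.7205 + 168 + 536.21 + 96.9 + (-106.21) + (-292.4)
= 453.2205.

variance of A = 453.2205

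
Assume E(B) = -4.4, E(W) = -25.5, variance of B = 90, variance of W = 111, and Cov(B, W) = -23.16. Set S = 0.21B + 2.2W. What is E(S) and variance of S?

E(S) = -57.024, variance of S = 519.80916

E(S) = 0.21·E(B) + 2.2·E(W) = 0.21·(-4.4) + 2.2·(-25.5) = -57.024.
variance of S = a²·variance of B + b²·variance of W + 2ab·Cov(B, W) with a = 0.21, b = 2.2.
= 0.21²·90 + 2.2²·111 + 2·0.21·2.2·(-23.16)
= 3.969 + 537.24 + (-21.39984) = 519.80916.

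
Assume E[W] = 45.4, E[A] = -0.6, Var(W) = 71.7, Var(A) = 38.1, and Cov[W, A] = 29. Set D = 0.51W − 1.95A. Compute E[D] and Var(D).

E[D] = 24.324, Var(D) = 105.84342

E[D] = 0.51·E[W] + (-1.95)·E[A] = 0.51·45.4 + (-1.95)·(-0.6) = 24.324.
Var(D) = a²·Var(W) + b²·Var(A) + 2ab·Cov[W, A] with a = 0.51, b = -1.95.
= 0.51²·71.7 + (-1.95)²·38.1 + 2·0.51·(-1.95)·29
= 18.64917 + 144.87525 + (-57.681) = 105.84342.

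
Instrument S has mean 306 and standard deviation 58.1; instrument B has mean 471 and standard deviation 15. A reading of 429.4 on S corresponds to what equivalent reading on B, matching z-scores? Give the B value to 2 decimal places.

B = 502.86

z = (429.4 − 306)/58.1 ≈ 2.1239.
B = 471 + z·15 = 471 + (429.4 − 306)·15/58.1 ≈ 502.86.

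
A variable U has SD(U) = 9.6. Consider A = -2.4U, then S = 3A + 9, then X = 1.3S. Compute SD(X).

SD(A) = |-2.4|·9.6 = 23.04.
SD(S) = |3|·23.04 = 69.12.
SD(X) = |1.3|·69.12 = 89.856.

SD(X) = 89.856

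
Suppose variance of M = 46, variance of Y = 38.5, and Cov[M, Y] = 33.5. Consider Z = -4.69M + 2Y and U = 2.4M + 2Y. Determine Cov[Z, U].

Cov[Z, U] = -517.206

By bilinearity, Cov[Z, U] = ac·variance of M + bd·variance of Y + (ad+bc)·Cov[M, Y], with a=-4.69, b=2, c=2.4, d=2.
ac·variance of M = (-4.69)·2.4·46 = -517.776
bd·variance of Y = 2·2·38.5 = 154
(ad+bc)·Cov[M, Y] = (-4.58)·33.5 = -153.43
Cov[Z, U] = -517.776 + 154 + (-153.43) = -517.206.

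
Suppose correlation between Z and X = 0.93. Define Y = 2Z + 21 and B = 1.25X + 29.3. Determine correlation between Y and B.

Linear rescalings preserve correlation up to sign; here the slopes 2 and 1.25 have the same sign, so correlation between Y and B = correlation between Z and X = 0.93.

correlation between Y and B = 0.93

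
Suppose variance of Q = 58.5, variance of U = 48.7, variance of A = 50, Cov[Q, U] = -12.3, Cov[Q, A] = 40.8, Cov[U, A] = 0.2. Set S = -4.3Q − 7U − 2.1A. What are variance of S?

variance of S = 3690.733

variance of S = a²·variance of Q + b²·variance of U + c²·variance of A + 2ab·Cov[Q, U] + 2ac·Cov[Q, A] + 2bc·Cov[U, A], with a = -4.3, b = -7, c = -2.1.
= 1081.665 + 2386.3 + 220.5 + (-740.46) + 736.848 + 5.88
= 3690.733.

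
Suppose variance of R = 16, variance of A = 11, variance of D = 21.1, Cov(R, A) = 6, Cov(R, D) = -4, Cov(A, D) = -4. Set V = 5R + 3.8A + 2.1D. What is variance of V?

variance of V = a²·variance of R + b²·variance of A + c²·variance of D + 2ab·Cov(R, A) + 2ac·Cov(R, D) + 2bc·Cov(A, D), with a = 5, b = 3.8, c = 2.1.
= 400 + 158.84 + 93.051 + 228 + (-84) + (-63.84)
= 732.051.

variance of V = 732.051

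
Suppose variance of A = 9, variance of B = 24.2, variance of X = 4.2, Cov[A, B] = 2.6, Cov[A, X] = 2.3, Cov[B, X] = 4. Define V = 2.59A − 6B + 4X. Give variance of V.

variance of V = 773.6209

variance of V = a²·variance of A + b²·variance of B + c²·variance of X + 2ab·Cov[A, B] + 2ac·Cov[A, X] + 2bc·Cov[B, X], with a = 2.59, b = -6, c = 4.
= 60.3729 + 871.2 + 67.2 + (-80.808) + 47.656 + (-192)
= 773.6209.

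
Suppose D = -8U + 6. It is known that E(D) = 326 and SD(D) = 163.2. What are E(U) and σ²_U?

E(U) = -40, σ²_U = 416.16

From D = -8U + 6: E(D) = a·E(U) + b, so E(U) = (E(D) − b)/a = (326 − 6)/(-8) = -40.
σ²_D = 163.2² = 26634.24.
σ²_D = a²·σ²_U, so σ²_U = 26634.24/(-8)² = 416.16.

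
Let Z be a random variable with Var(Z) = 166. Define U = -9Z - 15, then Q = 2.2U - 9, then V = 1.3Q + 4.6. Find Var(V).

Var(V) = 109982.9016

Var(U) = (-9)²·166 = 13446.
Var(Q) = 2.2²·13446 = 65078.64.
Var(V) = 1.3²·65078.64 = 109982.9016.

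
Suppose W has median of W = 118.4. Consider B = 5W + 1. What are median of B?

A linear map preserves order up to sign, so median of B = a·median of W + b = 5·118.4 + 1 = 593.

median of B = 593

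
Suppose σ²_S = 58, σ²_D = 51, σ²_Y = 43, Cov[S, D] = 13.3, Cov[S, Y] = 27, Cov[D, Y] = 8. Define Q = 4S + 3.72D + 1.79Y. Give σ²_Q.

σ²_Q = a²·σ²_S + b²·σ²_D + c²·σ²_Y + 2ab·Cov[S, D] + 2ac·Cov[S, Y] + 2bc·Cov[D, Y], with a = 4, b = 3.72, c = 1.79.
= 928 + 705.7584 + 137.7763 + 395.808 + 386.64 + 106.5408
= 2660.5235.

σ²_Q = 2660.5235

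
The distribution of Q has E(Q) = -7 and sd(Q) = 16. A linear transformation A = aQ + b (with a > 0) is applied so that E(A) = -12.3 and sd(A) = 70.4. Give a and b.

a = 4.4, b = 18.5

sd(A) = a·sd(Q) (a > 0), so a = 70.4/16 = 4.4.
E(A) = a·E(Q) + b, so b = -12.3 − 4.4·(-7) = 18.5.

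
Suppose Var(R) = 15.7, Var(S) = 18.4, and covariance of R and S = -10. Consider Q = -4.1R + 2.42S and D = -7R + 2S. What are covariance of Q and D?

By bilinearity, covariance of Q and D = ac·Var(R) + bd·Var(S) + (ad+bc)·covariance of R and S, with a=-4.1, b=2.42, c=-7, d=2.
ac·Var(R) = (-4.1)·(-7)·15.7 = 450.59
bd·Var(S) = 2.42·2·18.4 = 89.056
(ad+bc)·covariance of R and S = (-25.14)·(-10) = 251.4
covariance of Q and D = 450.59 + 89.056 + 251.4 = 791.046.

covariance of Q and D = 791.046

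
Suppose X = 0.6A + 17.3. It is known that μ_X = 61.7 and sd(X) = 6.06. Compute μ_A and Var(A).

From X = 0.6A + 17.3: μ_X = a·μ_A + b, so μ_A = (μ_X − b)/a = (61.7 − 17.3)/0.6 = 74.
Var(X) = 6.06² = 36.7236.
Var(X) = a²·Var(A), so Var(A) = 36.7236/0.6² = 102.01.

μ_A = 74, Var(A) = 102.01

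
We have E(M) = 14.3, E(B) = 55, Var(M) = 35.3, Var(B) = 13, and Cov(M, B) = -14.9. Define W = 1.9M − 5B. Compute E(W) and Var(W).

E(W) = -247.83, Var(W) = 735.533

E(W) = 1.9·E(M) + (-5)·E(B) = 1.9·14.3 + (-5)·55 = -247.83.
Var(W) = a²·Var(M) + b²·Var(B) + 2ab·Cov(M, B) with a = 1.9, b = -5.
= 1.9²·35.3 + (-5)²·13 + 2·1.9·(-5)·(-14.9)
= 127.433 + 325 + 283.1 = 735.533.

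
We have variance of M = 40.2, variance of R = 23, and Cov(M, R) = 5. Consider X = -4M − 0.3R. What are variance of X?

variance of X = 657.27

variance of X = a²·variance of M + b²·variance of R + 2ab·Cov(M, R) with a = -4, b = -0.3.
= (-4)²·40.2 + (-0.3)²·23 + 2·(-4)·(-0.3)·5
= 643.2 + 2.07 + 12 = 657.27.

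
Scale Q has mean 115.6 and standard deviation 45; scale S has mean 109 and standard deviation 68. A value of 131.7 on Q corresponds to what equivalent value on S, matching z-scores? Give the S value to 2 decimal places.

z = (131.7 − 115.6)/45 ≈ 0.3578.
S = 109 + z·68 = 109 + (131.7 − 115.6)·68/45 ≈ 133.33.

S = 133.33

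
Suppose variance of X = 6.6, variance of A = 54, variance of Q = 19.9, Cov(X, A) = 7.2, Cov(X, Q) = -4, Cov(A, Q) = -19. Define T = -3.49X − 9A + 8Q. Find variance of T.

variance of T = 9139.65266

variance of T = a²·variance of X + b²·variance of A + c²·variance of Q + 2ab·Cov(X, A) + 2ac·Cov(X, Q) + 2bc·Cov(A, Q), with a = -3.49, b = -9, c = 8.
= 80.38866 + 4374 + 1273.6 + 452.304 + 223.36 + 2736
= 9139.65266.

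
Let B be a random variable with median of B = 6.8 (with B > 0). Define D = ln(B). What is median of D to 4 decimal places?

ln(B) is monotone on this domain, so median of D = ln(6.8) ≈ 1.9169.

median of D = 1.9169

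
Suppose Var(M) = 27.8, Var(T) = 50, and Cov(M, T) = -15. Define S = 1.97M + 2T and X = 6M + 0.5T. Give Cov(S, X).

By bilinearity, Cov(S, X) = ac·Var(M) + bd·Var(T) + (ad+bc)·Cov(M, T), with a=1.97, b=2, c=6, d=0.5.
ac·Var(M) = 1.97·6·27.8 = 328.596
bd·Var(T) = 2·0.5·50 = 50
(ad+bc)·Cov(M, T) = (12.985)·(-15) = -194.775
Cov(S, X) = 328.596 + 50 + (-194.775) = 183.821.

Cov(S, X) = 183.821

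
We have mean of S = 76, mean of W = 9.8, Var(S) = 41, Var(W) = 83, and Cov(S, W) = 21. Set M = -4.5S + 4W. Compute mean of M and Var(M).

mean of M = -302.8, Var(M) = 1402.25

mean of M = (-4.5)·mean of S + 4·mean of W = (-4.5)·76 + 4·9.8 = -302.8.
Var(M) = a²·Var(S) + b²·Var(W) + 2ab·Cov(S, W) with a = -4.5, b = 4.
= (-4.5)²·41 + 4²·83 + 2·(-4.5)·4·21
= 830.25 + 1328 + (-756) = 1402.25.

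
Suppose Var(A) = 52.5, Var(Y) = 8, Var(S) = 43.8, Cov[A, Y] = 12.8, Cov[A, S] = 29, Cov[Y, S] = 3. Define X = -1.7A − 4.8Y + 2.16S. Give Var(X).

Var(X) = a²·Var(A) + b²·Var(Y) + c²·Var(S) + 2ab·Cov[A, Y] + 2ac·Cov[A, S] + 2bc·Cov[Y, S], with a = -1.7, b = -4.8, c = 2.16.
= 151.725 + 184.32 + 204.35328 + 208.896 + (-212.976) + (-62.208)
= 474.11028.

Var(X) = 474.11028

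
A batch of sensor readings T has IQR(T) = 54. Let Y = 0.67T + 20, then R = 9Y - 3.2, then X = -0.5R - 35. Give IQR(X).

IQR(X) = 162.81

IQR(Y) = |0.67|·54 = 36.18.
IQR(R) = |9|·36.18 = 325.62.
IQR(X) = |-0.5|·325.62 = 162.81.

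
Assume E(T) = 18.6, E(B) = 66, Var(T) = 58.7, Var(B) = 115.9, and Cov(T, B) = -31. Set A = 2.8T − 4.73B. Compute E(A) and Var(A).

E(A) = -260.1, Var(A) = 3874.35511

E(A) = 2.8·E(T) + (-4.73)·E(B) = 2.8·18.6 + (-4.73)·66 = -260.1.
Var(A) = a²·Var(T) + b²·Var(B) + 2ab·Cov(T, B) with a = 2.8, b = -4.73.
= 2.8²·58.7 + (-4.73)²·115.9 + 2·2.8·(-4.73)·(-31)
= 460.208 + 2593.01911 + 821.128 = 3874.35511.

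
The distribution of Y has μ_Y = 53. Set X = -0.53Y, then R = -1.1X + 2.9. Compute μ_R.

μ_R = 33.799

μ_X = (-0.53)·53 = -28.09.
μ_R = (-1.1)·(-28.09) + 2.9 = 33.799.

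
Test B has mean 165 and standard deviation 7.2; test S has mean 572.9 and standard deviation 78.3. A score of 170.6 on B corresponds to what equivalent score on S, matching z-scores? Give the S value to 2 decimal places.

S = 633.80

z = (170.6 − 165)/7.2 ≈ 0.7778.
S = 572.9 + z·78.3 = 572.9 + (170.6 − 165)·78.3/7.2 = 633.80.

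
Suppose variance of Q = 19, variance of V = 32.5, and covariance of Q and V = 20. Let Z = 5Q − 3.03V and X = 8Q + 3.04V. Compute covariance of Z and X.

covariance of Z and X = 279.836

By bilinearity, covariance of Z and X = ac·variance of Q + bd·variance of V + (ad+bc)·covariance of Q and V, with a=5, b=-3.03, c=8, d=3.04.
ac·variance of Q = 5·8·19 = 760
bd·variance of V = (-3.03)·3.04·32.5 = -299.364
(ad+bc)·covariance of Q and V = (-9.04)·20 = -180.8
covariance of Z and X = 760 + (-299.364) + (-180.8) = 279.836.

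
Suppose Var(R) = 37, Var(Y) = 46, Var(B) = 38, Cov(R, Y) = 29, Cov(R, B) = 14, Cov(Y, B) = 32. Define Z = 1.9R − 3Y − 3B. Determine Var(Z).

Var(Z) = a²·Var(R) + b²·Var(Y) + c²·Var(B) + 2ab·Cov(R, Y) + 2ac·Cov(R, B) + 2bc·Cov(Y, B), with a = 1.9, b = -3, c = -3.
= 133.57 + 414 + 342 + (-330.6) + (-159.6) + 576
= 975.37.

Var(Z) = 975.37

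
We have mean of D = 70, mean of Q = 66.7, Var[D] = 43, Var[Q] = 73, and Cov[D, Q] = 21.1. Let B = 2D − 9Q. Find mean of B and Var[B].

mean of B = 2·mean of D + (-9)·mean of Q = 2·70 + (-9)·66.7 = -460.3.
Var[B] = a²·Var[D] + b²·Var[Q] + 2ab·Cov[D, Q] with a = 2, b = -9.
= 2²·43 + (-9)²·73 + 2·2·(-9)·21.1
= 172 + 5913 + (-759.6) = 5325.4.

mean of B = -460.3, Var[B] = 5325.4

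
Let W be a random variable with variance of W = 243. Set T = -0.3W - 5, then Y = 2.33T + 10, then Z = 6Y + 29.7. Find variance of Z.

variance of T = (-0.3)²·243 = 21.87.
variance of Y = 2.33²·21.87 = 118.730043.
variance of Z = 6²·118.730043 = 4274.281548.

variance of Z = 4274.281548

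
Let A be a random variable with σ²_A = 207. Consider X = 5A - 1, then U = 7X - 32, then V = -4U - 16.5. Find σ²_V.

σ²_X = 5²·207 = 5175.
σ²_U = 7²·5175 = 253575.
σ²_V = (-4)²·253575 = 4057200.

σ²_V = 4057200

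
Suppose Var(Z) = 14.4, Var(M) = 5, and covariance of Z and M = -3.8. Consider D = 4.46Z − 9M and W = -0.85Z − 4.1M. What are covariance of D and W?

By bilinearity, covariance of D and W = ac·Var(Z) + bd·Var(M) + (ad+bc)·covariance of Z and M, with a=4.46, b=-9, c=-0.85, d=-4.1.
ac·Var(Z) = 4.46·(-0.85)·14.4 = -54.5904
bd·Var(M) = (-9)·(-4.1)·5 = 184.5
(ad+bc)·covariance of Z and M = (-10.636)·(-3.8) = 40.4168
covariance of D and W = -54.5904 + 184.5 + 40.4168 = 170.3264.

covariance of D and W = 170.3264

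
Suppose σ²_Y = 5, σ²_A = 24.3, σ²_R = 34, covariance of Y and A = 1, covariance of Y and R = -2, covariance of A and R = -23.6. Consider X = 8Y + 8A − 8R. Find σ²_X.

σ²_X = 7456

σ²_X = a²·σ²_Y + b²·σ²_A + c²·σ²_R + 2ab·covariance of Y and A + 2ac·covariance of Y and R + 2bc·covariance of A and R, with a = 8, b = 8, c = -8.
= 320 + 1555.2 + 2176 + 128 + 256 + 3020.8
= 7456.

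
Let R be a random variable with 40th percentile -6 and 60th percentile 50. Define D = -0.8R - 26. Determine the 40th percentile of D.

Since a = -0.8 < 0 the transformation is decreasing, reversing order: the 40th percentile of D corresponds to the 60th percentile of R.
So P_{40}(D) = a·P_{60}(R) + b = (-0.8)·50 + (-26) = -66.

40th percentile of D = -66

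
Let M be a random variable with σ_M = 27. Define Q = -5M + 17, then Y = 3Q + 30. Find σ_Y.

σ_Y = 405

σ_Q = |-5|·27 = 135.
σ_Y = |3|·135 = 405.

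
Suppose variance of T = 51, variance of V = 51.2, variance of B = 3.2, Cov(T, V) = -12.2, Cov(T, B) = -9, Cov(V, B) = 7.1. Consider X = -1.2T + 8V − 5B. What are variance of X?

variance of X = 2988.48

variance of X = a²·variance of T + b²·variance of V + c²·variance of B + 2ab·Cov(T, V) + 2ac·Cov(T, B) + 2bc·Cov(V, B), with a = -1.2, b = 8, c = -5.
= 73.44 + 3276.8 + 80 + 234.24 + (-108) + (-568)
= 2988.48.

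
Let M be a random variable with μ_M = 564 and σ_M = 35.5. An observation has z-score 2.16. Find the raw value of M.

M = 640.68

M = μ_M + z·σ_M = 564 + 2.16·35.5 = 640.68.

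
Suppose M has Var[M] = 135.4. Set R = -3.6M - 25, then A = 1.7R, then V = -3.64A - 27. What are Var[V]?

Var[V] = 67193.037789696

Var[R] = (-3.6)²·135.4 = 1754.784.
Var[A] = 1.7²·1754.784 = 5071.32576.
Var[V] = (-3.64)²·5071.32576 = 67193.037789696.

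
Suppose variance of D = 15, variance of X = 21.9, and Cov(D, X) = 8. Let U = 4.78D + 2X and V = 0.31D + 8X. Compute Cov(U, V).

By bilinearity, Cov(U, V) = ac·variance of D + bd·variance of X + (ad+bc)·Cov(D, X), with a=4.78, b=2, c=0.31, d=8.
ac·variance of D = 4.78·0.31·15 = 22.227
bd·variance of X = 2·8·21.9 = 350.4
(ad+bc)·Cov(D, X) = (38.86)·8 = 310.88
Cov(U, V) = 22.227 + 350.4 + 310.88 = 683.507.

Cov(U, V) = 683.507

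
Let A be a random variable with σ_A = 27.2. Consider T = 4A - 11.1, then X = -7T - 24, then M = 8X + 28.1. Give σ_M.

σ_M = 6092.8

σ_T = |4|·27.2 = 108.8.
σ_X = |-7|·108.8 = 761.6.
σ_M = |8|·761.6 = 6092.8.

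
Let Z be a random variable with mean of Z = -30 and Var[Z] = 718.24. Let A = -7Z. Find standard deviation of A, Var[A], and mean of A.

A = -7Z is linear with a = -7, b = 0.
standard deviation of Z = √718.24 = 26.8.
standard deviation of A = |a|·standard deviation of Z = |-7|·26.8 = 187.6.
Var[A] = a²·Var[Z] = (-7)²·718.24 = 35193.76.
mean of A = a·mean of Z + b = (-7)·(-30) = 210.

standard deviation of A = 187.6, Var[A] = 35193.76, mean of A = 210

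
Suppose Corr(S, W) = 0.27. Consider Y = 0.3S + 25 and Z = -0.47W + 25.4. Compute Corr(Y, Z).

Linear rescalings preserve |correlation|; the slopes 0.3 and -0.47 have opposite signs, so the correlation flips sign: Corr(Y, Z) = −Corr(S, W) = -0.27.

Corr(Y, Z) = -0.27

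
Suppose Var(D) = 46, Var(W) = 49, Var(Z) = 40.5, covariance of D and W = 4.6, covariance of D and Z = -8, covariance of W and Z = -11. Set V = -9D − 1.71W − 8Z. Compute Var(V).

Var(V) = a²·Var(D) + b²·Var(W) + c²·Var(Z) + 2ab·covariance of D and W + 2ac·covariance of D and Z + 2bc·covariance of W and Z, with a = -9, b = -1.71, c = -8.
= 3726 + 143.2809 + 2592 + 141.588 + (-1152) + (-300.96)
= 5149.9089.

Var(V) = 5149.9089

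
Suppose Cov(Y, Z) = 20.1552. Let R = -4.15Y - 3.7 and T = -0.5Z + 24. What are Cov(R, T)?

Cov(R, T) = a·c·Cov(Y, Z) = (-4.15)·(-0.5)·20.1552 = 41.82204. Additive constants drop out.

Cov(R, T) = 41.82204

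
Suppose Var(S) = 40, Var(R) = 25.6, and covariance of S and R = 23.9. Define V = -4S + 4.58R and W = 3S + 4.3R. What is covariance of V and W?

covariance of V and W = -58.5276

By bilinearity, covariance of V and W = ac·Var(S) + bd·Var(R) + (ad+bc)·covariance of S and R, with a=-4, b=4.58, c=3, d=4.3.
ac·Var(S) = (-4)·3·40 = -480
bd·Var(R) = 4.58·4.3·25.6 = 504.1664
(ad+bc)·covariance of S and R = (-3.46)·23.9 = -82.694
covariance of V and W = -480 + 504.1664 + (-82.694) = -58.5276.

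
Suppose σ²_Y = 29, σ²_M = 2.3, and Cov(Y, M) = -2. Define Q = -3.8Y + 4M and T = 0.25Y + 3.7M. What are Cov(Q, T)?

By bilinearity, Cov(Q, T) = ac·σ²_Y + bd·σ²_M + (ad+bc)·Cov(Y, M), with a=-3.8, b=4, c=0.25, d=3.7.
ac·σ²_Y = (-3.8)·0.25·29 = -27.55
bd·σ²_M = 4·3.7·2.3 = 34.04
(ad+bc)·Cov(Y, M) = (-13.06)·(-2) = 26.12
Cov(Q, T) = -27.55 + 34.04 + 26.12 = 32.61.

Cov(Q, T) = 32.61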